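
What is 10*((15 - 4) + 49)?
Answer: 600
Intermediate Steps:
10*((15 - 4) + 49) = 10*(11 + 49) = 10*60 = 600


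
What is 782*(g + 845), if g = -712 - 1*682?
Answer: -429318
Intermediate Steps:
g = -1394 (g = -712 - 682 = -1394)
782*(g + 845) = 782*(-1394 + 845) = 782*(-549) = -429318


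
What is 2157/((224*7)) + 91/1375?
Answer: 3108563/2156000 ≈ 1.4418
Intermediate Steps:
2157/((224*7)) + 91/1375 = 2157/1568 + 91*(1/1375) = 2157*(1/1568) + 91/1375 = 2157/1568 + 91/1375 = 3108563/2156000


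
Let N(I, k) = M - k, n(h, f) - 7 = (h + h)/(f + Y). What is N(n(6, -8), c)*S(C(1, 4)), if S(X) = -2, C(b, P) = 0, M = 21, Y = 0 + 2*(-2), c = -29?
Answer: -100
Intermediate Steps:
Y = -4 (Y = 0 - 4 = -4)
n(h, f) = 7 + 2*h/(-4 + f) (n(h, f) = 7 + (h + h)/(f - 4) = 7 + (2*h)/(-4 + f) = 7 + 2*h/(-4 + f))
N(I, k) = 21 - k
N(n(6, -8), c)*S(C(1, 4)) = (21 - 1*(-29))*(-2) = (21 + 29)*(-2) = 50*(-2) = -100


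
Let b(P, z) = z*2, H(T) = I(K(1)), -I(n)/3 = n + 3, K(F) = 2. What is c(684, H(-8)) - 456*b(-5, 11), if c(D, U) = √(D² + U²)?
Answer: -10032 + 3*√52009 ≈ -9347.8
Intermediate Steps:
I(n) = -9 - 3*n (I(n) = -3*(n + 3) = -3*(3 + n) = -9 - 3*n)
H(T) = -15 (H(T) = -9 - 3*2 = -9 - 6 = -15)
b(P, z) = 2*z
c(684, H(-8)) - 456*b(-5, 11) = √(684² + (-15)²) - 456*2*11 = √(467856 + 225) - 456*22 = √468081 - 1*10032 = 3*√52009 - 10032 = -10032 + 3*√52009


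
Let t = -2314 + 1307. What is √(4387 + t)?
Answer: 26*√5 ≈ 58.138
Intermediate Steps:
t = -1007
√(4387 + t) = √(4387 - 1007) = √3380 = 26*√5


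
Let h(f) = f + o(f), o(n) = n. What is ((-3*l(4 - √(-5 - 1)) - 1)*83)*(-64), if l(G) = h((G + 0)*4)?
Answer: 515264 - 127488*I*√6 ≈ 5.1526e+5 - 3.1228e+5*I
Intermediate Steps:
h(f) = 2*f (h(f) = f + f = 2*f)
l(G) = 8*G (l(G) = 2*((G + 0)*4) = 2*(G*4) = 2*(4*G) = 8*G)
((-3*l(4 - √(-5 - 1)) - 1)*83)*(-64) = ((-24*(4 - √(-5 - 1)) - 1)*83)*(-64) = ((-24*(4 - √(-6)) - 1)*83)*(-64) = ((-24*(4 - I*√6) - 1)*83)*(-64) = ((-3*(32 - 8*I*√6) - 1)*83)*(-64) = (((-96 + 24*I*√6) - 1)*83)*(-64) = ((-97 + 24*I*√6)*83)*(-64) = (-8051 + 1992*I*√6)*(-64) = 515264 - 127488*I*√6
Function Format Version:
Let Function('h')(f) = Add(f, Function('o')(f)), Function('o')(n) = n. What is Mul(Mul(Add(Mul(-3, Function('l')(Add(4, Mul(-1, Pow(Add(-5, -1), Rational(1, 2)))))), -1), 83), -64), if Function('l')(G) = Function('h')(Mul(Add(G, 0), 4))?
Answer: Add(515264, Mul(-127488, I, Pow(6, Rational(1, 2)))) ≈ Add(5.1526e+5, Mul(-3.1228e+5, I))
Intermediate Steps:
Function('h')(f) = Mul(2, f) (Function('h')(f) = Add(f, f) = Mul(2, f))
Function('l')(G) = Mul(8, G) (Function('l')(G) = Mul(2, Mul(Add(G, 0), 4)) = Mul(2, Mul(G, 4)) = Mul(2, Mul(4, G)) = Mul(8, G))
Mul(Mul(Add(Mul(-3, Function('l')(Add(4, Mul(-1, Pow(Add(-5, -1), Rational(1, 2)))))), -1), 83), -64) = Mul(Mul(Add(Mul(-3, Mul(8, Add(4, Mul(-1, Pow(Add(-5, -1), Rational(1, 2)))))), -1), 83), -64) = Mul(Mul(Add(Mul(-3, Mul(8, Add(4, Mul(-1, Pow(-6, Rational(1, 2)))))), -1), 83), -64) = Mul(Mul(Add(Mul(-3, Mul(8, Add(4, Mul(-1, Mul(I, Pow(6, Rational(1, 2))))))), -1), 83), -64) = Mul(Mul(Add(Mul(-3, Mul(8, Add(4, Mul(-1, I, Pow(6, Rational(1, 2)))))), -1), 83), -64) = Mul(Mul(Add(Mul(-3, Add(32, Mul(-8, I, Pow(6, Rational(1, 2))))), -1), 83), -64) = Mul(Mul(Add(Add(-96, Mul(24, I, Pow(6, Rational(1, 2)))), -1), 83), -64) = Mul(Mul(Add(-97, Mul(24, I, Pow(6, Rational(1, 2)))), 83), -64) = Mul(Add(-8051, Mul(1992, I, Pow(6, Rational(1, 2)))), -64) = Add(515264, Mul(-127488, I, Pow(6, Rational(1, 2))))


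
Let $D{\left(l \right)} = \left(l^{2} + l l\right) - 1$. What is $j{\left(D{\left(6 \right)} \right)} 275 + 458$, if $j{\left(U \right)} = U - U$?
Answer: $458$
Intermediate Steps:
$D{\left(l \right)} = -1 + 2 l^{2}$ ($D{\left(l \right)} = \left(l^{2} + l^{2}\right) - 1 = 2 l^{2} - 1 = -1 + 2 l^{2}$)
$j{\left(U \right)} = 0$
$j{\left(D{\left(6 \right)} \right)} 275 + 458 = 0 \cdot 275 + 458 = 0 + 458 = 458$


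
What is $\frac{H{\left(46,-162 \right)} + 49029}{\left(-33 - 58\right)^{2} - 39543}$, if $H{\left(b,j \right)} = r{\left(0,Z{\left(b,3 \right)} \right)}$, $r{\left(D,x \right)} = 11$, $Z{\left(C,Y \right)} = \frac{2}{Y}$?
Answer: $- \frac{24520}{15631} \approx -1.5687$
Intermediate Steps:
$H{\left(b,j \right)} = 11$
$\frac{H{\left(46,-162 \right)} + 49029}{\left(-33 - 58\right)^{2} - 39543} = \frac{11 + 49029}{\left(-33 - 58\right)^{2} - 39543} = \frac{49040}{\left(-91\right)^{2} - 39543} = \frac{49040}{8281 - 39543} = \frac{49040}{-31262} = 49040 \left(- \frac{1}{31262}\right) = - \frac{24520}{15631}$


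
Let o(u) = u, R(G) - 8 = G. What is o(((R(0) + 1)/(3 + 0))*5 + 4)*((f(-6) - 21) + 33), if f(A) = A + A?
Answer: 0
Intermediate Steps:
f(A) = 2*A
R(G) = 8 + G
o(((R(0) + 1)/(3 + 0))*5 + 4)*((f(-6) - 21) + 33) = ((((8 + 0) + 1)/(3 + 0))*5 + 4)*((2*(-6) - 21) + 33) = (((8 + 1)/3)*5 + 4)*((-12 - 21) + 33) = ((9*(1/3))*5 + 4)*(-33 + 33) = (3*5 + 4)*0 = (15 + 4)*0 = 19*0 = 0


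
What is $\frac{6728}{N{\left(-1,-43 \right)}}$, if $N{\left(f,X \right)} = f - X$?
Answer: $\frac{3364}{21} \approx 160.19$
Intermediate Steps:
$\frac{6728}{N{\left(-1,-43 \right)}} = \frac{6728}{-1 - -43} = \frac{6728}{-1 + 43} = \frac{6728}{42} = 6728 \cdot \frac{1}{42} = \frac{3364}{21}$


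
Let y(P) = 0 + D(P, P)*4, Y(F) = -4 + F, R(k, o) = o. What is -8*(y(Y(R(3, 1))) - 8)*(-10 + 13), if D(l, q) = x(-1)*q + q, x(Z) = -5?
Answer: -960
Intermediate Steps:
D(l, q) = -4*q (D(l, q) = -5*q + q = -4*q)
y(P) = -16*P (y(P) = 0 - 4*P*4 = 0 - 16*P = -16*P)
-8*(y(Y(R(3, 1))) - 8)*(-10 + 13) = -8*(-16*(-4 + 1) - 8)*(-10 + 13) = -8*(-16*(-3) - 8)*3 = -8*(48 - 8)*3 = -320*3 = -8*120 = -960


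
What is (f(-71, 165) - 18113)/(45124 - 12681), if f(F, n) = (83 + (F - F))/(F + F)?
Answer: -2572129/4606906 ≈ -0.55832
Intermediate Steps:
f(F, n) = 83/(2*F) (f(F, n) = (83 + 0)/((2*F)) = 83*(1/(2*F)) = 83/(2*F))
(f(-71, 165) - 18113)/(45124 - 12681) = ((83/2)/(-71) - 18113)/(45124 - 12681) = ((83/2)*(-1/71) - 18113)/32443 = (-83/142 - 18113)*(1/32443) = -2572129/142*1/32443 = -2572129/4606906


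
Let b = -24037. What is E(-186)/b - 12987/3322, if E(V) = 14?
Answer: -312215027/79850914 ≈ -3.9100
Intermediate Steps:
E(-186)/b - 12987/3322 = 14/(-24037) - 12987/3322 = 14*(-1/24037) - 12987*1/3322 = -14/24037 - 12987/3322 = -312215027/79850914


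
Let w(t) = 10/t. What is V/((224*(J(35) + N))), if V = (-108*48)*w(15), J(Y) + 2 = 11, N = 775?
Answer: -27/1372 ≈ -0.019679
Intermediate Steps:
J(Y) = 9 (J(Y) = -2 + 11 = 9)
V = -3456 (V = (-108*48)*(10/15) = -51840/15 = -5184*⅔ = -3456)
V/((224*(J(35) + N))) = -3456*1/(224*(9 + 775)) = -3456/(224*784) = -3456/175616 = -3456*1/175616 = -27/1372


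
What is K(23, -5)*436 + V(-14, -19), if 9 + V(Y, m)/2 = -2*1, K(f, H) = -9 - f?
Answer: -13974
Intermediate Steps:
V(Y, m) = -22 (V(Y, m) = -18 + 2*(-2*1) = -18 + 2*(-2) = -18 - 4 = -22)
K(23, -5)*436 + V(-14, -19) = (-9 - 1*23)*436 - 22 = (-9 - 23)*436 - 22 = -32*436 - 22 = -13952 - 22 = -13974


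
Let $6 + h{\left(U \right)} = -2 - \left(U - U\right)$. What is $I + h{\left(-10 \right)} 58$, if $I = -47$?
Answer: $-511$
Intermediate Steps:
$h{\left(U \right)} = -8$ ($h{\left(U \right)} = -6 - 2 = -8$)
$I + h{\left(-10 \right)} 58 = -47 - 464 = -511$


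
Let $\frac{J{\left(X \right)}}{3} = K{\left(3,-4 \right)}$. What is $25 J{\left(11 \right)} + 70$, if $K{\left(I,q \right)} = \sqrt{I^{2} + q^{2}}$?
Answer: $445$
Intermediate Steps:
$J{\left(X \right)} = 15$ ($J{\left(X \right)} = 3 \sqrt{3^{2} + \left(-4\right)^{2}} = 3 \sqrt{9 + 16} = 3 \sqrt{25} = 3 \cdot 5 = 15$)
$25 J{\left(11 \right)} + 70 = 25 \cdot 15 + 70 = 375 + 70 = 445$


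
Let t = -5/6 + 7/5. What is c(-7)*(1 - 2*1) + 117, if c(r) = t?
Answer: 3493/30 ≈ 116.43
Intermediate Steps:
t = 17/30 (t = -5*⅙ + 7*(⅕) = -⅚ + 7/5 = 17/30 ≈ 0.56667)
c(r) = 17/30
c(-7)*(1 - 2*1) + 117 = 17*(1 - 2*1)/30 + 117 = 17*(1 - 2)/30 + 117 = (17/30)*(-1) + 117 = -17/30 + 117 = 3493/30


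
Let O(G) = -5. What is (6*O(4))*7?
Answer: -210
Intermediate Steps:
(6*O(4))*7 = (6*(-5))*7 = -30*7 = -210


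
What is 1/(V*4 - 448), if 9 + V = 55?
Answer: -1/264 ≈ -0.0037879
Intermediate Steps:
V = 46 (V = -9 + 55 = 46)
1/(V*4 - 448) = 1/(46*4 - 448) = 1/(184 - 448) = 1/(-264) = -1/264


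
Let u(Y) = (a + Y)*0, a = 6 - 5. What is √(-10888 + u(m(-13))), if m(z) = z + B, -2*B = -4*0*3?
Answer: 2*I*√2722 ≈ 104.35*I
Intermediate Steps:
B = 0 (B = -(-4*0)*3/2 = -0*3 = -½*0 = 0)
m(z) = z (m(z) = z + 0 = z)
a = 1
u(Y) = 0 (u(Y) = (1 + Y)*0 = 0)
√(-10888 + u(m(-13))) = √(-10888 + 0) = √(-10888) = 2*I*√2722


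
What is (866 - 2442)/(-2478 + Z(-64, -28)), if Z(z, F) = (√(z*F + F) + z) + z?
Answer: 394/641 ≈ 0.61466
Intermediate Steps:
Z(z, F) = √(F + F*z) + 2*z (Z(z, F) = (√(F*z + F) + z) + z = (√(F + F*z) + z) + z = (z + √(F + F*z)) + z = √(F + F*z) + 2*z)
(866 - 2442)/(-2478 + Z(-64, -28)) = (866 - 2442)/(-2478 + (√(-28*(1 - 64)) + 2*(-64))) = -1576/(-2478 + (√(-28*(-63)) - 128)) = -1576/(-2478 + (√1764 - 128)) = -1576/(-2478 + (42 - 128)) = -1576/(-2478 - 86) = -1576/(-2564) = -1576*(-1/2564) = 394/641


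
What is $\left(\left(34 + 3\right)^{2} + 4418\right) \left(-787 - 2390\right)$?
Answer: $-18385299$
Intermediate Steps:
$\left(\left(34 + 3\right)^{2} + 4418\right) \left(-787 - 2390\right) = \left(37^{2} + 4418\right) \left(-3177\right) = \left(1369 + 4418\right) \left(-3177\right) = 5787 \left(-3177\right) = -18385299$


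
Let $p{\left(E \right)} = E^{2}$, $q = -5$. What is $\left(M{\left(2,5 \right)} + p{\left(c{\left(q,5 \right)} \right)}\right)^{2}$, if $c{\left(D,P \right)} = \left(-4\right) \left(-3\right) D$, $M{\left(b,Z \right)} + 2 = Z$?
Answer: $12981609$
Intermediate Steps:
$M{\left(b,Z \right)} = -2 + Z$
$c{\left(D,P \right)} = 12 D$
$\left(M{\left(2,5 \right)} + p{\left(c{\left(q,5 \right)} \right)}\right)^{2} = \left(\left(-2 + 5\right) + \left(12 \left(-5\right)\right)^{2}\right)^{2} = \left(3 + \left(-60\right)^{2}\right)^{2} = \left(3 + 3600\right)^{2} = 3603^{2} = 12981609$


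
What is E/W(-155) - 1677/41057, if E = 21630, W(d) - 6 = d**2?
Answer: 121108989/140948681 ≈ 0.85924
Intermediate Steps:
W(d) = 6 + d**2
E/W(-155) - 1677/41057 = 21630/(6 + (-155)**2) - 1677/41057 = 21630/(6 + 24025) - 1677*1/41057 = 21630/24031 - 1677/41057 = 21630*(1/24031) - 1677/41057 = 3090/3433 - 1677/41057 = 121108989/140948681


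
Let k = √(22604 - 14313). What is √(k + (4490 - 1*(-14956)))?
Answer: √(19446 + √8291) ≈ 139.77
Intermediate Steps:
k = √8291 ≈ 91.055
√(k + (4490 - 1*(-14956))) = √(√8291 + (4490 - 1*(-14956))) = √(√8291 + (4490 + 14956)) = √(√8291 + 19446) = √(19446 + √8291)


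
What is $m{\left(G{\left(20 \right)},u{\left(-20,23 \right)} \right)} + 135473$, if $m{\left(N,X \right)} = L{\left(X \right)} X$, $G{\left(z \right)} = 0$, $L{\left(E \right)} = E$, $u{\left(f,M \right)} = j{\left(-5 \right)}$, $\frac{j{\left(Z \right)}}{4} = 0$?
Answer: $135473$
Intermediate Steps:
$j{\left(Z \right)} = 0$ ($j{\left(Z \right)} = 4 \cdot 0 = 0$)
$u{\left(f,M \right)} = 0$
$m{\left(N,X \right)} = X^{2}$ ($m{\left(N,X \right)} = X X = X^{2}$)
$m{\left(G{\left(20 \right)},u{\left(-20,23 \right)} \right)} + 135473 = 0^{2} + 135473 = 0 + 135473 = 135473$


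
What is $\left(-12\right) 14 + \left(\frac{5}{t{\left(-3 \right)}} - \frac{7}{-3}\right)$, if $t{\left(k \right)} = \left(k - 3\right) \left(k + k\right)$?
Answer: $- \frac{5959}{36} \approx -165.53$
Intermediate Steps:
$t{\left(k \right)} = 2 k \left(-3 + k\right)$ ($t{\left(k \right)} = \left(-3 + k\right) 2 k = 2 k \left(-3 + k\right)$)
$\left(-12\right) 14 + \left(\frac{5}{t{\left(-3 \right)}} - \frac{7}{-3}\right) = \left(-12\right) 14 + \left(\frac{5}{2 \left(-3\right) \left(-3 - 3\right)} - \frac{7}{-3}\right) = -168 + \left(\frac{5}{2 \left(-3\right) \left(-6\right)} - - \frac{7}{3}\right) = -168 + \left(\frac{5}{36} + \frac{7}{3}\right) = -168 + \frac{89}{36} = - \frac{5959}{36}$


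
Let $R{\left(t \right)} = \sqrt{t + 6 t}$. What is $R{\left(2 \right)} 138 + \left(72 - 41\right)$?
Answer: $31 + 138 \sqrt{14} \approx 547.35$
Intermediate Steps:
$R{\left(t \right)} = \sqrt{7} \sqrt{t}$ ($R{\left(t \right)} = \sqrt{7 t} = \sqrt{7} \sqrt{t}$)
$R{\left(2 \right)} 138 + \left(72 - 41\right) = \sqrt{7} \sqrt{2} \cdot 138 + \left(72 - 41\right) = \sqrt{14} \cdot 138 + \left(72 - 41\right) = 138 \sqrt{14} + 31 = 31 + 138 \sqrt{14}$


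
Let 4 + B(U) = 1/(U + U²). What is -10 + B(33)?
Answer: -15707/1122 ≈ -13.999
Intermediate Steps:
B(U) = -4 + 1/(U + U²)
-10 + B(33) = -10 + (1 - 4*33 - 4*33²)/(33*(1 + 33)) = -10 + (1/33)*(1 - 132 - 4*1089)/34 = -10 + (1/33)*(1/34)*(1 - 132 - 4356) = -10 + (1/33)*(1/34)*(-4487) = -10 - 4487/1122 = -15707/1122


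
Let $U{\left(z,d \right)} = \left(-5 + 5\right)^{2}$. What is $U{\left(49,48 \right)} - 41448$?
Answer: $-41448$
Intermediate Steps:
$U{\left(z,d \right)} = 0$ ($U{\left(z,d \right)} = 0^{2} = 0$)
$U{\left(49,48 \right)} - 41448 = 0 - 41448 = -41448$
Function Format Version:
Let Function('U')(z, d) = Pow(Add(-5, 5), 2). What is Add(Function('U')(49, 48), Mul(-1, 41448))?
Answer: -41448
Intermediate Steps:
Function('U')(z, d) = 0 (Function('U')(z, d) = Pow(0, 2) = 0)
Add(Function('U')(49, 48), Mul(-1, 41448)) = Add(0, Mul(-1, 41448)) = Add(0, -41448) = -41448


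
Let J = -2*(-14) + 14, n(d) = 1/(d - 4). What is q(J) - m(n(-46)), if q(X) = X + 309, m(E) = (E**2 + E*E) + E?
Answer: 219387/625 ≈ 351.02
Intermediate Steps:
n(d) = 1/(-4 + d)
m(E) = E + 2*E**2 (m(E) = (E**2 + E**2) + E = 2*E**2 + E = E + 2*E**2)
J = 42 (J = 28 + 14 = 42)
q(X) = 309 + X
q(J) - m(n(-46)) = (309 + 42) - (1 + 2/(-4 - 46))/(-4 - 46) = 351 - (1 + 2/(-50))/(-50) = 351 - (-1)*(1 + 2*(-1/50))/50 = 351 - (-1)*(1 - 1/25)/50 = 351 - (-1)*24/(50*25) = 351 - 1*(-12/625) = 351 + 12/625 = 219387/625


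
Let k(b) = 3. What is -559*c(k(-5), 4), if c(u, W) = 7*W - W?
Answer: -13416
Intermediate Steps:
c(u, W) = 6*W
-559*c(k(-5), 4) = -3354*4 = -559*24 = -13416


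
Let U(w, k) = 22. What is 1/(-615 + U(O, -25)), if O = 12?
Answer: -1/593 ≈ -0.0016863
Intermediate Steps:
1/(-615 + U(O, -25)) = 1/(-615 + 22) = 1/(-593) = -1/593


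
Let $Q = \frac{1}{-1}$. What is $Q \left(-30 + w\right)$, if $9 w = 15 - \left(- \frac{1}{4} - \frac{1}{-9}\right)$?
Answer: $\frac{9175}{324} \approx 28.318$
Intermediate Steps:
$Q = -1$
$w = \frac{545}{324}$ ($w = \frac{15 - \left(- \frac{1}{4} - \frac{1}{-9}\right)}{9} = \frac{15 - \left(\left(-1\right) \frac{1}{4} - - \frac{1}{9}\right)}{9} = \frac{15 - \left(- \frac{1}{4} + \frac{1}{9}\right)}{9} = \frac{15 - - \frac{5}{36}}{9} = \frac{15 + \frac{5}{36}}{9} = \frac{1}{9} \cdot \frac{545}{36} = \frac{545}{324} \approx 1.6821$)
$Q \left(-30 + w\right) = - (-30 + \frac{545}{324}) = \left(-1\right) \left(- \frac{9175}{324}\right) = \frac{9175}{324}$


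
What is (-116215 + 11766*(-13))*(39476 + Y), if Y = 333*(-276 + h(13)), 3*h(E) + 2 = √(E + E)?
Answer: 14173035142 - 29878203*√26 ≈ 1.4021e+10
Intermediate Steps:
h(E) = -⅔ + √2*√E/3 (h(E) = -⅔ + √(E + E)/3 = -⅔ + √(2*E)/3 = -⅔ + (√2*√E)/3 = -⅔ + √2*√E/3)
Y = -92130 + 111*√26 (Y = 333*(-276 + (-⅔ + √2*√13/3)) = 333*(-276 + (-⅔ + √26/3)) = 333*(-830/3 + √26/3) = -92130 + 111*√26 ≈ -91564.)
(-116215 + 11766*(-13))*(39476 + Y) = (-116215 + 11766*(-13))*(39476 + (-92130 + 111*√26)) = (-116215 - 152958)*(-52654 + 111*√26) = -269173*(-52654 + 111*√26) = 14173035142 - 29878203*√26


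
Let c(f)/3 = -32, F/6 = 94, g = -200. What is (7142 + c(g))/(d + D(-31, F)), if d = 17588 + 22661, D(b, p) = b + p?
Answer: 3523/20391 ≈ 0.17277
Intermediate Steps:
F = 564 (F = 6*94 = 564)
c(f) = -96 (c(f) = 3*(-32) = -96)
d = 40249
(7142 + c(g))/(d + D(-31, F)) = (7142 - 96)/(40249 + (-31 + 564)) = 7046/(40249 + 533) = 7046/40782 = 7046*(1/40782) = 3523/20391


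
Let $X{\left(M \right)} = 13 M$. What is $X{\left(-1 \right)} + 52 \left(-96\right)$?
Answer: $-5005$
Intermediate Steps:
$X{\left(-1 \right)} + 52 \left(-96\right) = 13 \left(-1\right) + 52 \left(-96\right) = -13 - 4992 = -5005$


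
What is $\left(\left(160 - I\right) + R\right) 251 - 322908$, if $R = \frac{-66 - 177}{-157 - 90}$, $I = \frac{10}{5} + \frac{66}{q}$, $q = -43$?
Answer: $- \frac{3001683749}{10621} \approx -2.8262 \cdot 10^{5}$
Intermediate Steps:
$I = \frac{20}{43}$ ($I = \frac{10}{5} + \frac{66}{-43} = 10 \cdot \frac{1}{5} + 66 \left(- \frac{1}{43}\right) = 2 - \frac{66}{43} = \frac{20}{43} \approx 0.46512$)
$R = \frac{243}{247}$ ($R = - \frac{243}{-247} = \left(-243\right) \left(- \frac{1}{247}\right) = \frac{243}{247} \approx 0.98381$)
$\left(\left(160 - I\right) + R\right) 251 - 322908 = \left(\left(160 - \frac{20}{43}\right) + \frac{243}{247}\right) 251 - 322908 = \left(\frac{6860}{43} + \frac{243}{247}\right) 251 - 322908 = \frac{1704869}{10621} \cdot 251 - 322908 = \frac{427922119}{10621} - 322908 = - \frac{3001683749}{10621}$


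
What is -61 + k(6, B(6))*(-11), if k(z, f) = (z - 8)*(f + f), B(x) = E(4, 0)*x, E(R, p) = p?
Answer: -61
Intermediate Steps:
B(x) = 0 (B(x) = 0*x = 0)
k(z, f) = 2*f*(-8 + z) (k(z, f) = (-8 + z)*(2*f) = 2*f*(-8 + z))
-61 + k(6, B(6))*(-11) = -61 + (2*0*(-8 + 6))*(-11) = -61 + (2*0*(-2))*(-11) = -61 + 0*(-11) = -61 + 0 = -61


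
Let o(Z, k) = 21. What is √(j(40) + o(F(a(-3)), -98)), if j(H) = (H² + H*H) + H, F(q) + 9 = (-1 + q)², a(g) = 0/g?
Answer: √3261 ≈ 57.105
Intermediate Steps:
a(g) = 0
F(q) = -9 + (-1 + q)²
j(H) = H + 2*H² (j(H) = (H² + H²) + H = 2*H² + H = H + 2*H²)
√(j(40) + o(F(a(-3)), -98)) = √(40*(1 + 2*40) + 21) = √(40*(1 + 80) + 21) = √(40*81 + 21) = √(3240 + 21) = √3261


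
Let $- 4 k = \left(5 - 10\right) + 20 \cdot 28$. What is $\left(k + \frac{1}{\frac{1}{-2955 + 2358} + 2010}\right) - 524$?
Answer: $- \frac{3181115431}{4799876} \approx -662.75$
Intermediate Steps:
$k = - \frac{555}{4}$ ($k = - \frac{\left(5 - 10\right) + 20 \cdot 28}{4} = - \frac{-5 + 560}{4} = \left(- \frac{1}{4}\right) 555 = - \frac{555}{4} \approx -138.75$)
$\left(k + \frac{1}{\frac{1}{-2955 + 2358} + 2010}\right) - 524 = \left(- \frac{555}{4} + \frac{1}{\frac{1}{-2955 + 2358} + 2010}\right) - 524 = \left(- \frac{555}{4} + \frac{1}{\frac{1}{-597} + 2010}\right) - 524 = \left(- \frac{555}{4} + \frac{1}{- \frac{1}{597} + 2010}\right) - 524 = \left(- \frac{555}{4} + \frac{1}{\frac{1199969}{597}}\right) - 524 = \left(- \frac{555}{4} + \frac{597}{1199969}\right) - 524 = - \frac{665980407}{4799876} - 524 = - \frac{3181115431}{4799876}$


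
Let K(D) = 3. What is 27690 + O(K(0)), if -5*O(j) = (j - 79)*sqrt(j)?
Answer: 27690 + 76*sqrt(3)/5 ≈ 27716.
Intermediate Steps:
O(j) = -sqrt(j)*(-79 + j)/5 (O(j) = -(j - 79)*sqrt(j)/5 = -(-79 + j)*sqrt(j)/5 = -sqrt(j)*(-79 + j)/5)
27690 + O(K(0)) = 27690 + sqrt(3)*(79 - 1*3)/5 = 27690 + sqrt(3)*(79 - 3)/5 = 27690 + (1/5)*sqrt(3)*76 = 27690 + 76*sqrt(3)/5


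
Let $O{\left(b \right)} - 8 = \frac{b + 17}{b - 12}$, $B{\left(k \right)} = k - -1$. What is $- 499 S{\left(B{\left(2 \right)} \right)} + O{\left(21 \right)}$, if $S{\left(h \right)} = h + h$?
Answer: $- \frac{26836}{9} \approx -2981.8$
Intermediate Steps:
$B{\left(k \right)} = 1 + k$ ($B{\left(k \right)} = k + 1 = 1 + k$)
$S{\left(h \right)} = 2 h$
$O{\left(b \right)} = 8 + \frac{17 + b}{-12 + b}$ ($O{\left(b \right)} = 8 + \frac{b + 17}{b - 12} = 8 + \frac{17 + b}{-12 + b}$)
$- 499 S{\left(B{\left(2 \right)} \right)} + O{\left(21 \right)} = - 499 \cdot 2 \left(1 + 2\right) + \frac{-79 + 9 \cdot 21}{-12 + 21} = - 499 \cdot 2 \cdot 3 + \frac{-79 + 189}{9} = \left(-499\right) 6 + \frac{1}{9} \cdot 110 = -2994 + \frac{110}{9} = - \frac{26836}{9}$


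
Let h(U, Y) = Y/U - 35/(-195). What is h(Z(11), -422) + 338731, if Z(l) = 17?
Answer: 224562314/663 ≈ 3.3871e+5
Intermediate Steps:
h(U, Y) = 7/39 + Y/U (h(U, Y) = Y/U - 35*(-1/195) = Y/U + 7/39 = 7/39 + Y/U)
h(Z(11), -422) + 338731 = (7/39 - 422/17) + 338731 = -16339/663 + 338731 = 224562314/663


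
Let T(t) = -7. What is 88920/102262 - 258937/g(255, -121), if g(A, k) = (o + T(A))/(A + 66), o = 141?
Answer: -4249940229147/6851554 ≈ -6.2029e+5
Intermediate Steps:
g(A, k) = 134/(66 + A) (g(A, k) = (141 - 7)/(A + 66) = 134/(66 + A))
88920/102262 - 258937/g(255, -121) = 88920/102262 - 258937/(134/(66 + 255)) = 88920*(1/102262) - 258937/(134/321) = 44460/51131 - 258937/(134*(1/321)) = 44460/51131 - 258937/134/321 = 44460/51131 - 258937*321/134 = 44460/51131 - 83118777/134 = -4249940229147/6851554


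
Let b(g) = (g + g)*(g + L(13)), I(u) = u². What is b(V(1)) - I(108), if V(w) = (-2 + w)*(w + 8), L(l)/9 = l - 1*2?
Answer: -13284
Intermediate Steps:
L(l) = -18 + 9*l (L(l) = 9*(l - 1*2) = 9*(l - 2) = 9*(-2 + l) = -18 + 9*l)
V(w) = (-2 + w)*(8 + w)
b(g) = 2*g*(99 + g) (b(g) = (g + g)*(g + (-18 + 9*13)) = (2*g)*(g + (-18 + 117)) = (2*g)*(g + 99) = (2*g)*(99 + g) = 2*g*(99 + g))
b(V(1)) - I(108) = 2*(-16 + 1² + 6*1)*(99 + (-16 + 1² + 6*1)) - 1*108² = 2*(-16 + 1 + 6)*(99 + (-16 + 1 + 6)) - 1*11664 = 2*(-9)*(99 - 9) - 11664 = 2*(-9)*90 - 11664 = -1620 - 11664 = -13284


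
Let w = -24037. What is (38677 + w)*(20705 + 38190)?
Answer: 862222800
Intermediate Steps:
(38677 + w)*(20705 + 38190) = (38677 - 24037)*(20705 + 38190) = 14640*58895 = 862222800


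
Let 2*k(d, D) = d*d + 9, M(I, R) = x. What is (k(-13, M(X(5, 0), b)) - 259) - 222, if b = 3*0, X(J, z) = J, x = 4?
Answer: -392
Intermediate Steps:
b = 0
M(I, R) = 4
k(d, D) = 9/2 + d²/2 (k(d, D) = (d*d + 9)/2 = (d² + 9)/2 = (9 + d²)/2 = 9/2 + d²/2)
(k(-13, M(X(5, 0), b)) - 259) - 222 = ((9/2 + (½)*(-13)²) - 259) - 222 = ((9/2 + (½)*169) - 259) - 222 = ((9/2 + 169/2) - 259) - 222 = (89 - 259) - 222 = -170 - 222 = -392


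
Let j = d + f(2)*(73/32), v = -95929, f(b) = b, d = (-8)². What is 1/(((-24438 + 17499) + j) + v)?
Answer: -16/1644791 ≈ -9.7277e-6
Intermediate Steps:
d = 64
j = 1097/16 (j = 64 + 2*(73/32) = 64 + 73/16 = 1097/16 ≈ 68.563)
1/(((-24438 + 17499) + j) + v) = 1/(((-24438 + 17499) + 1097/16) - 95929) = 1/((-6939 + 1097/16) - 95929) = 1/(-109927/16 - 95929) = 1/(-1644791/16) = -16/1644791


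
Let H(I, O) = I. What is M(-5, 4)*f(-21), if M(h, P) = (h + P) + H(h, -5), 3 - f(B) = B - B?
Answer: -18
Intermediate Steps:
f(B) = 3 (f(B) = 3 - (B - B) = 3 - 1*0 = 3 + 0 = 3)
M(h, P) = P + 2*h (M(h, P) = (h + P) + h = (P + h) + h = P + 2*h)
M(-5, 4)*f(-21) = (4 + 2*(-5))*3 = (4 - 10)*3 = -6*3 = -18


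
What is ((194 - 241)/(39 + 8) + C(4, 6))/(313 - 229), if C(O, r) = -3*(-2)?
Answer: 5/84 ≈ 0.059524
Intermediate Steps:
C(O, r) = 6
((194 - 241)/(39 + 8) + C(4, 6))/(313 - 229) = ((194 - 241)/(39 + 8) + 6)/(313 - 229) = (-47/47 + 6)/84 = (-47*1/47 + 6)*(1/84) = (-1 + 6)*(1/84) = 5*(1/84) = 5/84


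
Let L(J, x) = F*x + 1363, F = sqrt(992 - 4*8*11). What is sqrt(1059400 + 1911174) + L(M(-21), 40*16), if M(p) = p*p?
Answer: 1363 + sqrt(2970574) + 5120*sqrt(10) ≈ 19277.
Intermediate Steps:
M(p) = p**2
F = 8*sqrt(10) (F = sqrt(992 - 32*11) = sqrt(992 - 352) = sqrt(640) = 8*sqrt(10) ≈ 25.298)
L(J, x) = 1363 + 8*x*sqrt(10) (L(J, x) = (8*sqrt(10))*x + 1363 = 8*x*sqrt(10) + 1363 = 1363 + 8*x*sqrt(10))
sqrt(1059400 + 1911174) + L(M(-21), 40*16) = sqrt(1059400 + 1911174) + (1363 + 8*(40*16)*sqrt(10)) = sqrt(2970574) + (1363 + 8*640*sqrt(10)) = sqrt(2970574) + (1363 + 5120*sqrt(10)) = 1363 + sqrt(2970574) + 5120*sqrt(10)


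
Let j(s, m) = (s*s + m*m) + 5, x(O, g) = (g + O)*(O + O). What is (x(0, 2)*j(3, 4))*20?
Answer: 0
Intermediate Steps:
x(O, g) = 2*O*(O + g) (x(O, g) = (O + g)*(2*O) = 2*O*(O + g))
j(s, m) = 5 + m² + s² (j(s, m) = (s² + m²) + 5 = (m² + s²) + 5 = 5 + m² + s²)
(x(0, 2)*j(3, 4))*20 = ((2*0*(0 + 2))*(5 + 4² + 3²))*20 = ((2*0*2)*(5 + 16 + 9))*20 = (0*30)*20 = 0*20 = 0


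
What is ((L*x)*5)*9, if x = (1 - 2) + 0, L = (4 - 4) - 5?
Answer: 225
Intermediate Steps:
L = -5 (L = 0 - 5 = -5)
x = -1 (x = -1 + 0 = -1)
((L*x)*5)*9 = (-5*(-1)*5)*9 = (5*5)*9 = 25*9 = 225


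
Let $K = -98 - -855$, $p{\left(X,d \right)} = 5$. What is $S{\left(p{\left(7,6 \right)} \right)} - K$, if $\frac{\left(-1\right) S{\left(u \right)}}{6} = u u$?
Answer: $-907$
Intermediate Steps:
$S{\left(u \right)} = - 6 u^{2}$ ($S{\left(u \right)} = - 6 u u = - 6 u^{2}$)
$K = 757$ ($K = -98 + 855 = 757$)
$S{\left(p{\left(7,6 \right)} \right)} - K = - 6 \cdot 5^{2} - 757 = \left(-6\right) 25 - 757 = -150 - 757 = -907$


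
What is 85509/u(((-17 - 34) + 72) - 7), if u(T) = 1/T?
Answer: 1197126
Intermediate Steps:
85509/u(((-17 - 34) + 72) - 7) = 85509/(1/(((-17 - 34) + 72) - 7)) = 85509/(1/((-51 + 72) - 7)) = 85509/(1/(21 - 7)) = 85509/(1/14) = 85509*14 = 1197126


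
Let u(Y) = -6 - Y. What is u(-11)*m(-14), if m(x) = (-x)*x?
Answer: -980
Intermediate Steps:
m(x) = -x**2
u(-11)*m(-14) = (-6 - 1*(-11))*(-1*(-14)**2) = (-6 + 11)*(-1*196) = 5*(-196) = -980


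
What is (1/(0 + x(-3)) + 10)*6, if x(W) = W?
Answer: 58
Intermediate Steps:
(1/(0 + x(-3)) + 10)*6 = (1/(0 - 3) + 10)*6 = (1/(-3) + 10)*6 = (-⅓ + 10)*6 = (29/3)*6 = 58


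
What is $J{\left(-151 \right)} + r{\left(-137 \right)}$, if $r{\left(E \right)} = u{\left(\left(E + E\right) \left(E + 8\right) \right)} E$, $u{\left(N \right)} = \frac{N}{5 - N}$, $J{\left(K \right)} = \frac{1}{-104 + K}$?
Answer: $\frac{1234777169}{9011955} \approx 137.02$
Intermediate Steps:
$r{\left(E \right)} = - \frac{2 E^{2} \left(8 + E\right)}{-5 + 2 E \left(8 + E\right)}$ ($r{\left(E \right)} = - \frac{\left(E + E\right) \left(E + 8\right)}{-5 + \left(E + E\right) \left(E + 8\right)} E = - \frac{2 E \left(8 + E\right)}{-5 + 2 E \left(8 + E\right)} E = - \frac{2 E^{2} \left(8 + E\right)}{-5 + 2 E \left(8 + E\right)}$)
$J{\left(-151 \right)} + r{\left(-137 \right)} = \frac{1}{-104 - 151} + \frac{2 \left(-137\right)^{2} \left(-8 - -137\right)}{-5 + 2 \left(-137\right) \left(8 - 137\right)} = \frac{1}{-255} + 2 \cdot 18769 \frac{1}{-5 + 2 \left(-137\right) \left(-129\right)} \left(-8 + 137\right) = - \frac{1}{255} + 2 \cdot 18769 \frac{1}{-5 + 35346} \cdot 129 = - \frac{1}{255} + 2 \cdot 18769 \cdot \frac{1}{35341} \cdot 129 = - \frac{1}{255} + \frac{4842402}{35341} = \frac{1234777169}{9011955}$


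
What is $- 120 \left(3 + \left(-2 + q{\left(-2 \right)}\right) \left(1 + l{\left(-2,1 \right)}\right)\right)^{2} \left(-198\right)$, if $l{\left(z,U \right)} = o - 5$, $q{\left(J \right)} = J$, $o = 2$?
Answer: $2874960$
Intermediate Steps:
$l{\left(z,U \right)} = -3$ ($l{\left(z,U \right)} = 2 - 5 = -3$)
$- 120 \left(3 + \left(-2 + q{\left(-2 \right)}\right) \left(1 + l{\left(-2,1 \right)}\right)\right)^{2} \left(-198\right) = - 120 \left(3 + \left(-2 - 2\right) \left(1 - 3\right)\right)^{2} \left(-198\right) = - 120 \left(3 - -8\right)^{2} \left(-198\right) = - 120 \left(3 + 8\right)^{2} \left(-198\right) = - 120 \cdot 11^{2} \left(-198\right) = \left(-120\right) 121 \left(-198\right) = \left(-14520\right) \left(-198\right) = 2874960$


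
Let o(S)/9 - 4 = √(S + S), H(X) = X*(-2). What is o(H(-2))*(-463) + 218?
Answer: -16450 - 8334*√2 ≈ -28236.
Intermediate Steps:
H(X) = -2*X
o(S) = 36 + 9*√2*√S (o(S) = 36 + 9*√(S + S) = 36 + 9*√(2*S) = 36 + 9*(√2*√S) = 36 + 9*√2*√S)
o(H(-2))*(-463) + 218 = (36 + 9*√2*√(-2*(-2)))*(-463) + 218 = (36 + 9*√2*√4)*(-463) + 218 = (36 + 9*√2*2)*(-463) + 218 = (36 + 18*√2)*(-463) + 218 = (-16668 - 8334*√2) + 218 = -16450 - 8334*√2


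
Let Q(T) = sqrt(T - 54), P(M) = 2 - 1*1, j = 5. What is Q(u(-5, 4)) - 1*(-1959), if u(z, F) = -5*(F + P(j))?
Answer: 1959 + I*sqrt(79) ≈ 1959.0 + 8.8882*I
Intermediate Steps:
P(M) = 1 (P(M) = 2 - 1 = 1)
u(z, F) = -5 - 5*F (u(z, F) = -5*(F + 1) = -5*(1 + F) = -5 - 5*F)
Q(T) = sqrt(-54 + T)
Q(u(-5, 4)) - 1*(-1959) = sqrt(-54 + (-5 - 5*4)) - 1*(-1959) = sqrt(-54 + (-5 - 20)) + 1959 = sqrt(-54 - 25) + 1959 = sqrt(-79) + 1959 = I*sqrt(79) + 1959 = 1959 + I*sqrt(79)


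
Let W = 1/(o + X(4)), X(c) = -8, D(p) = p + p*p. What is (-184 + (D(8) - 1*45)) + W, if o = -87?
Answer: -14916/95 ≈ -157.01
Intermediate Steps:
D(p) = p + p**2
W = -1/95 (W = 1/(-87 - 8) = 1/(-95) = -1/95 ≈ -0.010526)
(-184 + (D(8) - 1*45)) + W = (-184 + (8*(1 + 8) - 1*45)) - 1/95 = (-184 + (8*9 - 45)) - 1/95 = (-184 + (72 - 45)) - 1/95 = (-184 + 27) - 1/95 = -157 - 1/95 = -14916/95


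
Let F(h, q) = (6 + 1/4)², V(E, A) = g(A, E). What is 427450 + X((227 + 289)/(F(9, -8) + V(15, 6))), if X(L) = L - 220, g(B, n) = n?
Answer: 369562206/865 ≈ 4.2724e+5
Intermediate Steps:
V(E, A) = E
F(h, q) = 625/16 (F(h, q) = (6 + 1*(¼))² = (6 + ¼)² = (25/4)² = 625/16)
X(L) = -220 + L
427450 + X((227 + 289)/(F(9, -8) + V(15, 6))) = 427450 + (-220 + (227 + 289)/(625/16 + 15)) = 427450 + (-220 + 516/(865/16)) = 427450 + (-220 + 516*(16/865)) = 427450 + (-220 + 8256/865) = 427450 - 182044/865 = 369562206/865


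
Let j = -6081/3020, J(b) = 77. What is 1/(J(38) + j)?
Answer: 3020/226459 ≈ 0.013336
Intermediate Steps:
j = -6081/3020 (j = -6081*1/3020 = -6081/3020 ≈ -2.0136)
1/(J(38) + j) = 1/(77 - 6081/3020) = 1/(226459/3020) = 3020/226459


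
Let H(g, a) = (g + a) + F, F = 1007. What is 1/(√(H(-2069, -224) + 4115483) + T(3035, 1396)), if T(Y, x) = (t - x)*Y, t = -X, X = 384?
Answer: -5402300/29184841175803 - 3*√457133/29184841175803 ≈ -1.8518e-7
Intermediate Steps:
t = -384 (t = -1*384 = -384)
H(g, a) = 1007 + a + g (H(g, a) = (g + a) + 1007 = (a + g) + 1007 = 1007 + a + g)
T(Y, x) = Y*(-384 - x) (T(Y, x) = (-384 - x)*Y = Y*(-384 - x))
1/(√(H(-2069, -224) + 4115483) + T(3035, 1396)) = 1/(√((1007 - 224 - 2069) + 4115483) - 1*3035*(384 + 1396)) = 1/(√(-1286 + 4115483) - 1*3035*1780) = 1/(√4114197 - 5402300) = 1/(3*√457133 - 5402300) = 1/(-5402300 + 3*√457133)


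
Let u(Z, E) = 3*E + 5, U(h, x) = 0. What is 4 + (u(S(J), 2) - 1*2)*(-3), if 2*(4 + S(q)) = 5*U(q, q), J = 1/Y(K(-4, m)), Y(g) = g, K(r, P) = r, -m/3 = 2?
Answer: -23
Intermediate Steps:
m = -6 (m = -3*2 = -6)
J = -1/4 (J = 1/(-4) = -1/4 ≈ -0.25000)
S(q) = -4 (S(q) = -4 + (5*0)/2 = -4 + (1/2)*0 = -4 + 0 = -4)
u(Z, E) = 5 + 3*E
4 + (u(S(J), 2) - 1*2)*(-3) = 4 + ((5 + 3*2) - 1*2)*(-3) = 4 + ((5 + 6) - 2)*(-3) = 4 + (11 - 2)*(-3) = 4 + 9*(-3) = 4 - 27 = -23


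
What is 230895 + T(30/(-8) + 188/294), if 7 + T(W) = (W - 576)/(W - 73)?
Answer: 10333271181/44753 ≈ 2.3090e+5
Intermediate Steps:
T(W) = -7 + (-576 + W)/(-73 + W) (T(W) = -7 + (W - 576)/(W - 73) = -7 + (-576 + W)/(-73 + W))
230895 + T(30/(-8) + 188/294) = 230895 + (-65 - 6*(30/(-8) + 188/294))/(-73 + (30/(-8) + 188/294)) = 230895 + (-65 - 6*(30*(-⅛) + 188*(1/294)))/(-73 + (30*(-⅛) + 188*(1/294))) = 230895 + (-65 - 6*(-15/4 + 94/147))/(-73 + (-15/4 + 94/147)) = 230895 + (-65 - 6*(-1829/588))/(-73 - 1829/588) = 230895 + (-65 + 1829/98)/(-44753/588) = 230895 - 588/44753*(-4541/98) = 230895 + 27246/44753 = 10333271181/44753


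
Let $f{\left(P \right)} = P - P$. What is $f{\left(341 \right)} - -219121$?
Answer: $219121$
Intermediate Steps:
$f{\left(P \right)} = 0$
$f{\left(341 \right)} - -219121 = 0 - -219121 = 0 + 219121 = 219121$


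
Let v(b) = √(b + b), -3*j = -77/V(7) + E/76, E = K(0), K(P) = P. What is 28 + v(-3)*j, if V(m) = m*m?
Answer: 28 + 11*I*√6/21 ≈ 28.0 + 1.2831*I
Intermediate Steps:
V(m) = m²
E = 0
j = 11/21 (j = -(-77/(7²) + 0/76)/3 = -(-77/49 + 0*(1/76))/3 = -(-77*1/49 + 0)/3 = -(-11/7 + 0)/3 = -⅓*(-11/7) = 11/21 ≈ 0.52381)
v(b) = √2*√b (v(b) = √(2*b) = √2*√b)
28 + v(-3)*j = 28 + (√2*√(-3))*(11/21) = 28 + (√2*(I*√3))*(11/21) = 28 + (I*√6)*(11/21) = 28 + 11*I*√6/21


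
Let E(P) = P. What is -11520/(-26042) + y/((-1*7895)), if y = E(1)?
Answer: 45462179/102800795 ≈ 0.44224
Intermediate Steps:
y = 1
-11520/(-26042) + y/((-1*7895)) = -11520/(-26042) + 1/(-1*7895) = -11520*(-1/26042) + 1/(-7895) = 5760/13021 + 1*(-1/7895) = 5760/13021 - 1/7895 = 45462179/102800795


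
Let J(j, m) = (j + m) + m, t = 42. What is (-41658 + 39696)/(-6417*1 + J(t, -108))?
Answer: 654/2197 ≈ 0.29768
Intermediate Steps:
J(j, m) = j + 2*m
(-41658 + 39696)/(-6417*1 + J(t, -108)) = (-41658 + 39696)/(-6417*1 + (42 + 2*(-108))) = -1962/(-6417 + (42 - 216)) = -1962/(-6417 - 174) = -1962/(-6591) = -1962*(-1/6591) = 654/2197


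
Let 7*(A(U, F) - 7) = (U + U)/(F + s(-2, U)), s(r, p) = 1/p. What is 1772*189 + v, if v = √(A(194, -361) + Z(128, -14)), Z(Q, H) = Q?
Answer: 334908 + √32407167835903/490231 ≈ 3.3492e+5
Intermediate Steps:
A(U, F) = 7 + 2*U/(7*(F + 1/U)) (A(U, F) = 7 + ((U + U)/(F + 1/U))/7 = 7 + ((2*U)/(F + 1/U))/7 = 7 + (2*U/(F + 1/U))/7 = 7 + 2*U/(7*(F + 1/U)))
v = √32407167835903/490231 (v = √((49 + 194*(2*194 + 49*(-361)))/(7*(1 - 361*194)) + 128) = √((49 + 194*(388 - 17689))/(7*(1 - 70034)) + 128) = √((⅐)*(49 + 194*(-17301))/(-70033) + 128) = √((⅐)*(-1/70033)*(49 - 3356394) + 128) = √((⅐)*(-1/70033)*(-3356345) + 128) = √(3356345/490231 + 128) = √(66105913/490231) = √32407167835903/490231 ≈ 11.612)
1772*189 + v = 1772*189 + √32407167835903/490231 = 334908 + √32407167835903/490231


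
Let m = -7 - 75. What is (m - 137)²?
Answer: 47961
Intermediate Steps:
m = -82
(m - 137)² = (-82 - 137)² = (-219)² = 47961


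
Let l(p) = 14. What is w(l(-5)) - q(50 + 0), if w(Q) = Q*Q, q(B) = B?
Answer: 146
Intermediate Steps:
w(Q) = Q**2
w(l(-5)) - q(50 + 0) = 14**2 - (50 + 0) = 196 - 1*50 = 196 - 50 = 146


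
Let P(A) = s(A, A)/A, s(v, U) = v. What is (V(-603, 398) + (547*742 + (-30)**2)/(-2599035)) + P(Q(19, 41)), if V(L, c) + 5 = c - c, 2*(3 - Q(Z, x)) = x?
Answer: -10802914/2599035 ≈ -4.1565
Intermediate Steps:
Q(Z, x) = 3 - x/2
P(A) = 1 (P(A) = A/A = 1)
V(L, c) = -5 (V(L, c) = -5 + (c - c) = -5 + 0 = -5)
(V(-603, 398) + (547*742 + (-30)**2)/(-2599035)) + P(Q(19, 41)) = (-5 + (547*742 + (-30)**2)/(-2599035)) + 1 = (-5 + (405874 + 900)*(-1/2599035)) + 1 = (-5 + 406774*(-1/2599035)) + 1 = (-5 - 406774/2599035) + 1 = -13401949/2599035 + 1 = -10802914/2599035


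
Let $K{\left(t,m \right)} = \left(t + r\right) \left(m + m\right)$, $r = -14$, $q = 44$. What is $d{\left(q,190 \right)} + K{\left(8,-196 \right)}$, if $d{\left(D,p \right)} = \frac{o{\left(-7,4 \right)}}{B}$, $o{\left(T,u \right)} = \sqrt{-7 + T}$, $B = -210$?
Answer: $2352 - \frac{i \sqrt{14}}{210} \approx 2352.0 - 0.017817 i$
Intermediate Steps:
$K{\left(t,m \right)} = 2 m \left(-14 + t\right)$ ($K{\left(t,m \right)} = \left(t - 14\right) \left(m + m\right) = \left(-14 + t\right) 2 m = 2 m \left(-14 + t\right)$)
$d{\left(D,p \right)} = - \frac{i \sqrt{14}}{210}$ ($d{\left(D,p \right)} = \frac{\sqrt{-7 - 7}}{-210} = \sqrt{-14} \left(- \frac{1}{210}\right) = i \sqrt{14} \left(- \frac{1}{210}\right) = - \frac{i \sqrt{14}}{210}$)
$d{\left(q,190 \right)} + K{\left(8,-196 \right)} = - \frac{i \sqrt{14}}{210} + 2 \left(-196\right) \left(-14 + 8\right) = - \frac{i \sqrt{14}}{210} + 2 \left(-196\right) \left(-6\right) = - \frac{i \sqrt{14}}{210} + 2352 = 2352 - \frac{i \sqrt{14}}{210}$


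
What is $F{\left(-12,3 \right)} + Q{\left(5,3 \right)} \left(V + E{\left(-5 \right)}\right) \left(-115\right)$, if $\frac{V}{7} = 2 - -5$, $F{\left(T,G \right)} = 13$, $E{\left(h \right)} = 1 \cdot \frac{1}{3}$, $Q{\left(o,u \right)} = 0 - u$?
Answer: $17033$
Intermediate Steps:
$Q{\left(o,u \right)} = - u$
$E{\left(h \right)} = \frac{1}{3}$ ($E{\left(h \right)} = 1 \cdot \frac{1}{3} = \frac{1}{3}$)
$V = 49$ ($V = 7 \left(2 - -5\right) = 7 \left(2 + 5\right) = 7 \cdot 7 = 49$)
$F{\left(-12,3 \right)} + Q{\left(5,3 \right)} \left(V + E{\left(-5 \right)}\right) \left(-115\right) = 13 + \left(-1\right) 3 \left(49 + \frac{1}{3}\right) \left(-115\right) = 13 + \left(-3\right) \frac{148}{3} \left(-115\right) = 13 - -17020 = 13 + 17020 = 17033$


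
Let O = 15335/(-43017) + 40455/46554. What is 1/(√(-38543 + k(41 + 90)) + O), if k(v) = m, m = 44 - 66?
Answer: 45675034757844258/3436988058806761806713 - 1336820167317880908*I*√4285/17184940294033809033565 ≈ 1.3289e-5 - 0.0050921*I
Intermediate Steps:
m = -22
k(v) = -22
O = 342115715/667537806 (O = 15335*(-1/43017) + 40455*(1/46554) = -15335/43017 + 13485/15518 = 342115715/667537806 ≈ 0.51250)
1/(√(-38543 + k(41 + 90)) + O) = 1/(√(-38543 - 22) + 342115715/667537806) = 1/(√(-38565) + 342115715/667537806) = 1/(3*I*√4285 + 342115715/667537806) = 1/(342115715/667537806 + 3*I*√4285)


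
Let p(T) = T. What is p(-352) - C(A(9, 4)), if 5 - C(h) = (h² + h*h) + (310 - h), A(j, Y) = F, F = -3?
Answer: -26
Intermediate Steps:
A(j, Y) = -3
C(h) = -305 + h - 2*h² (C(h) = 5 - ((h² + h*h) + (310 - h)) = 5 - ((h² + h²) + (310 - h)) = 5 - (2*h² + (310 - h)) = 5 - (310 - h + 2*h²) = 5 + (-310 + h - 2*h²) = -305 + h - 2*h²)
p(-352) - C(A(9, 4)) = -352 - (-305 - 3 - 2*(-3)²) = -352 - (-305 - 3 - 2*9) = -352 - (-305 - 3 - 18) = -352 - 1*(-326) = -352 + 326 = -26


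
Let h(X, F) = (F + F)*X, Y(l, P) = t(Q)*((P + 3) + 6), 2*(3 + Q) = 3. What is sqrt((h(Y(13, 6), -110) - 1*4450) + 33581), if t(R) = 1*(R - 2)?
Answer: sqrt(40681) ≈ 201.70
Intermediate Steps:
Q = -3/2 (Q = -3 + (1/2)*3 = -3 + 3/2 = -3/2 ≈ -1.5000)
t(R) = -2 + R (t(R) = 1*(-2 + R) = -2 + R)
Y(l, P) = -63/2 - 7*P/2 (Y(l, P) = (-2 - 3/2)*((P + 3) + 6) = -7*((3 + P) + 6)/2 = -7*(9 + P)/2 = -63/2 - 7*P/2)
h(X, F) = 2*F*X (h(X, F) = (2*F)*X = 2*F*X)
sqrt((h(Y(13, 6), -110) - 1*4450) + 33581) = sqrt((2*(-110)*(-63/2 - 7/2*6) - 1*4450) + 33581) = sqrt((2*(-110)*(-63/2 - 21) - 4450) + 33581) = sqrt((2*(-110)*(-105/2) - 4450) + 33581) = sqrt((11550 - 4450) + 33581) = sqrt(7100 + 33581) = sqrt(40681)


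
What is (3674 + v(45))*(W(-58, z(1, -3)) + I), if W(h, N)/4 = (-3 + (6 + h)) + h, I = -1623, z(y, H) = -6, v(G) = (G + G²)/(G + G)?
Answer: -7671275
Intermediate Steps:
v(G) = (G + G²)/(2*G) (v(G) = (G + G²)/((2*G)) = (G + G²)*(1/(2*G)) = (G + G²)/(2*G))
W(h, N) = 12 + 8*h (W(h, N) = 4*((-3 + (6 + h)) + h) = 4*((3 + h) + h) = 4*(3 + 2*h) = 12 + 8*h)
(3674 + v(45))*(W(-58, z(1, -3)) + I) = (3674 + (½ + (½)*45))*((12 + 8*(-58)) - 1623) = (3674 + (½ + 45/2))*((12 - 464) - 1623) = (3674 + 23)*(-452 - 1623) = 3697*(-2075) = -7671275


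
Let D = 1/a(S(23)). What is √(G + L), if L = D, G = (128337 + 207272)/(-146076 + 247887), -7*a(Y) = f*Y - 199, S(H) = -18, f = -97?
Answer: √1666542114656718/22500231 ≈ 1.8144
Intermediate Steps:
a(Y) = 199/7 + 97*Y/7 (a(Y) = -(-97*Y - 199)/7 = -(-199 - 97*Y)/7 = 199/7 + 97*Y/7)
G = 335609/101811 ≈ 3.2964
D = -1/221 (D = 1/(199/7 + (97/7)*(-18)) = 1/(199/7 - 1746/7) = 1/(-221) = -1/221 ≈ -0.0045249)
L = -1/221 ≈ -0.0045249
√(G + L) = √(335609/101811 - 1/221) = √(74067778/22500231) = √1666542114656718/22500231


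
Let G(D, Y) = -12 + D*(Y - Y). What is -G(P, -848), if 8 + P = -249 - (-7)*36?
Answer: 12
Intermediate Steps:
P = -5 (P = -8 + (-249 - (-7)*36) = -8 + (-249 - 1*(-252)) = -8 + (-249 + 252) = -8 + 3 = -5)
G(D, Y) = -12 (G(D, Y) = -12 + D*0 = -12 + 0 = -12)
-G(P, -848) = -1*(-12) = 12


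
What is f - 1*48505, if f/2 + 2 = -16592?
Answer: -81693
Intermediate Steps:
f = -33188 (f = -4 + 2*(-16592) = -4 - 33184 = -33188)
f - 1*48505 = -33188 - 1*48505 = -33188 - 48505 = -81693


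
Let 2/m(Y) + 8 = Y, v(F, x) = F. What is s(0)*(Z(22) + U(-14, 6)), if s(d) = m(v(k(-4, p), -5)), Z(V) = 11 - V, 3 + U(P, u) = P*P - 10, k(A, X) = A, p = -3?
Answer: -86/3 ≈ -28.667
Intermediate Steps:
m(Y) = 2/(-8 + Y)
U(P, u) = -13 + P**2 (U(P, u) = -3 + (P*P - 10) = -3 + (P**2 - 10) = -3 + (-10 + P**2) = -13 + P**2)
s(d) = -1/6 (s(d) = 2/(-8 - 4) = 2/(-12) = 2*(-1/12) = -1/6)
s(0)*(Z(22) + U(-14, 6)) = -((11 - 1*22) + (-13 + (-14)**2))/6 = -((11 - 22) + (-13 + 196))/6 = -(-11 + 183)/6 = -1/6*172 = -86/3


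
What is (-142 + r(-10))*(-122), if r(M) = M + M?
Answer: 19764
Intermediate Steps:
r(M) = 2*M
(-142 + r(-10))*(-122) = (-142 + 2*(-10))*(-122) = (-142 - 20)*(-122) = -162*(-122) = 19764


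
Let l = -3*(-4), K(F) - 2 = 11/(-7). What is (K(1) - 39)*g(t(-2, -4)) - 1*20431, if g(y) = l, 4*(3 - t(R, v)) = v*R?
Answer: -146257/7 ≈ -20894.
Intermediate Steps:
t(R, v) = 3 - R*v/4 (t(R, v) = 3 - v*R/4 = 3 - R*v/4)
K(F) = 3/7 (K(F) = 2 + 11/(-7) = 2 + 11*(-⅐) = 2 - 11/7 = 3/7)
l = 12
g(y) = 12
(K(1) - 39)*g(t(-2, -4)) - 1*20431 = (3/7 - 39)*12 - 1*20431 = -270/7*12 - 20431 = -3240/7 - 20431 = -146257/7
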